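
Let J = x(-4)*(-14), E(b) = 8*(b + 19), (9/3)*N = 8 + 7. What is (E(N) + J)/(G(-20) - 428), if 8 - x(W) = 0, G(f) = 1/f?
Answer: -1600/8561 ≈ -0.18689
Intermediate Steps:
N = 5 (N = (8 + 7)/3 = (1/3)*15 = 5)
x(W) = 8 (x(W) = 8 - 1*0 = 8 + 0 = 8)
E(b) = 152 + 8*b (E(b) = 8*(19 + b) = 152 + 8*b)
J = -112 (J = 8*(-14) = -112)
(E(N) + J)/(G(-20) - 428) = ((152 + 8*5) - 112)/(1/(-20) - 428) = ((152 + 40) - 112)/(-1/20 - 428) = (192 - 112)/(-8561/20) = 80*(-20/8561) = -1600/8561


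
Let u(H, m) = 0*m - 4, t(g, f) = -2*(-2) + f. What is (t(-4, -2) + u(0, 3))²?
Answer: 4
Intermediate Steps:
t(g, f) = 4 + f
u(H, m) = -4 (u(H, m) = 0 - 4 = -4)
(t(-4, -2) + u(0, 3))² = ((4 - 2) - 4)² = (2 - 4)² = (-2)² = 4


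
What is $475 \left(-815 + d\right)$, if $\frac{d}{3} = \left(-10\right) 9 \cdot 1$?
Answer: $-515375$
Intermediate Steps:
$d = -270$ ($d = 3 \left(-10\right) 9 \cdot 1 = 3 \left(\left(-90\right) 1\right) = 3 \left(-90\right) = -270$)
$475 \left(-815 + d\right) = 475 \left(-815 - 270\right) = 475 \left(-1085\right) = -515375$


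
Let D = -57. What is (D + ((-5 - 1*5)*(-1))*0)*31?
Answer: -1767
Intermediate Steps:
(D + ((-5 - 1*5)*(-1))*0)*31 = (-57 + ((-5 - 1*5)*(-1))*0)*31 = (-57 + ((-5 - 5)*(-1))*0)*31 = (-57 - 10*(-1)*0)*31 = (-57 + 10*0)*31 = (-57 + 0)*31 = -57*31 = -1767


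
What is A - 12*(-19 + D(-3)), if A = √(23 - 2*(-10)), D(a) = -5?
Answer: 288 + √43 ≈ 294.56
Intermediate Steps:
A = √43 (A = √(23 + 20) = √43 ≈ 6.5574)
A - 12*(-19 + D(-3)) = √43 - 12*(-19 - 5) = √43 - 12*(-24) = √43 + 288 = 288 + √43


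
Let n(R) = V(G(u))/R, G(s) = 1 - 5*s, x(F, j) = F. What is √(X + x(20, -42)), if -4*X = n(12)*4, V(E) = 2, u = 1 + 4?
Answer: √714/6 ≈ 4.4535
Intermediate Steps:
u = 5
n(R) = 2/R
X = -⅙ (X = -2/12*4/4 = -2*(1/12)*4/4 = -4/24 = -¼*⅔ = -⅙ ≈ -0.16667)
√(X + x(20, -42)) = √(-⅙ + 20) = √(119/6) = √714/6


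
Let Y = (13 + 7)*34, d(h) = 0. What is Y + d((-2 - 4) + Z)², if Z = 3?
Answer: 680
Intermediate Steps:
Y = 680 (Y = 20*34 = 680)
Y + d((-2 - 4) + Z)² = 680 + 0² = 680 + 0 = 680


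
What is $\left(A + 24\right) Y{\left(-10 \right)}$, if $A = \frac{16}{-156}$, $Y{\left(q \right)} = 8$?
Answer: $\frac{7456}{39} \approx 191.18$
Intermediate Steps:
$A = - \frac{4}{39}$ ($A = 16 \left(- \frac{1}{156}\right) = - \frac{4}{39} \approx -0.10256$)
$\left(A + 24\right) Y{\left(-10 \right)} = \left(- \frac{4}{39} + 24\right) 8 = \frac{932}{39} \cdot 8 = \frac{7456}{39}$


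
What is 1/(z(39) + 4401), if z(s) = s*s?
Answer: 1/5922 ≈ 0.00016886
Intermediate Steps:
z(s) = s**2
1/(z(39) + 4401) = 1/(39**2 + 4401) = 1/(1521 + 4401) = 1/5922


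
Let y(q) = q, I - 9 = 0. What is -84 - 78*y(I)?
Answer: -786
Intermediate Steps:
I = 9 (I = 9 + 0 = 9)
-84 - 78*y(I) = -84 - 78*9 = -84 - 702 = -786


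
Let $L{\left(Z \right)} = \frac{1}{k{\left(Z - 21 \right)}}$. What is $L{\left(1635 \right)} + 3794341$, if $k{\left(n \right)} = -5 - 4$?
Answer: $\frac{34149068}{9} \approx 3.7943 \cdot 10^{6}$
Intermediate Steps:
$k{\left(n \right)} = -9$ ($k{\left(n \right)} = -5 - 4 = -9$)
$L{\left(Z \right)} = - \frac{1}{9}$ ($L{\left(Z \right)} = \frac{1}{-9} = - \frac{1}{9}$)
$L{\left(1635 \right)} + 3794341 = - \frac{1}{9} + 3794341 = \frac{34149068}{9}$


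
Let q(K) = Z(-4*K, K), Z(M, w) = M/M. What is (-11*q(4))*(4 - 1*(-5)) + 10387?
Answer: 10288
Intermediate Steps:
Z(M, w) = 1
q(K) = 1
(-11*q(4))*(4 - 1*(-5)) + 10387 = (-11*1)*(4 - 1*(-5)) + 10387 = -11*(4 + 5) + 10387 = -11*9 + 10387 = -99 + 10387 = 10288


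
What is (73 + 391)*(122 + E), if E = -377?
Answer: -118320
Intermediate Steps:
(73 + 391)*(122 + E) = (73 + 391)*(122 - 377) = 464*(-255) = -118320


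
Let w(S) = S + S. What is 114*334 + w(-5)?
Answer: 38066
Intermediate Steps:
w(S) = 2*S
114*334 + w(-5) = 114*334 + 2*(-5) = 38076 - 10 = 38066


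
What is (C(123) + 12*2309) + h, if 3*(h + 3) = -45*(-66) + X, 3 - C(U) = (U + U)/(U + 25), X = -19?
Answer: 6369181/222 ≈ 28690.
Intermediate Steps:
C(U) = 3 - 2*U/(25 + U) (C(U) = 3 - (U + U)/(U + 25) = 3 - 2*U/(25 + U))
h = 2942/3 (h = -3 + (-45*(-66) - 19)/3 = -3 + (2970 - 19)/3 = -3 + (1/3)*2951 = -3 + 2951/3 = 2942/3 ≈ 980.67)
(C(123) + 12*2309) + h = ((75 + 123)/(25 + 123) + 12*2309) + 2942/3 = (198/148 + 27708) + 2942/3 = ((1/148)*198 + 27708) + 2942/3 = (99/74 + 27708) + 2942/3 = 2050491/74 + 2942/3 = 6369181/222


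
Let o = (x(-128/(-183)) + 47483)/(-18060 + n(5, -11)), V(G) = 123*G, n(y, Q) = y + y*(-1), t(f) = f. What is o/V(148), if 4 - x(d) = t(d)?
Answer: -8689993/60163855920 ≈ -0.00014444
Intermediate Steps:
n(y, Q) = 0 (n(y, Q) = y - y = 0)
x(d) = 4 - d
o = -8689993/3304980 (o = ((4 - (-128)/(-183)) + 47483)/(-18060 + 0) = ((4 - (-128)*(-1)/183) + 47483)/(-18060) = ((4 - 1*128/183) + 47483)*(-1/18060) = ((4 - 128/183) + 47483)*(-1/18060) = (604/183 + 47483)*(-1/18060) = (8689993/183)*(-1/18060) = -8689993/3304980 ≈ -2.6294)
o/V(148) = -8689993/(3304980*(123*148)) = -8689993/3304980/18204 = -8689993/3304980*1/18204 = -8689993/60163855920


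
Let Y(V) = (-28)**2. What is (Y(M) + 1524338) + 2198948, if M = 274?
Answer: 3724070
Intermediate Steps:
Y(V) = 784
(Y(M) + 1524338) + 2198948 = (784 + 1524338) + 2198948 = 1525122 + 2198948 = 3724070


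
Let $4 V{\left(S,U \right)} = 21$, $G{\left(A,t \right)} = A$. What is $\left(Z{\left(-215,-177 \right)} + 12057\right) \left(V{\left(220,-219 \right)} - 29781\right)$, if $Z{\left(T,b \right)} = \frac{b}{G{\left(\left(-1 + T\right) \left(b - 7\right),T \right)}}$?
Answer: $- \frac{6341483487977}{17664} \approx -3.5901 \cdot 10^{8}$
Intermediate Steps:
$V{\left(S,U \right)} = \frac{21}{4}$ ($V{\left(S,U \right)} = \frac{1}{4} \cdot 21 = \frac{21}{4}$)
$Z{\left(T,b \right)} = \frac{b}{\left(-1 + T\right) \left(-7 + b\right)}$ ($Z{\left(T,b \right)} = \frac{b}{\left(-1 + T\right) \left(b - 7\right)} = \frac{b}{\left(-1 + T\right) \left(-7 + b\right)}$)
$\left(Z{\left(-215,-177 \right)} + 12057\right) \left(V{\left(220,-219 \right)} - 29781\right) = \left(- \frac{177}{7 - -177 - -1505 - -38055} + 12057\right) \left(\frac{21}{4} - 29781\right) = \left(- \frac{177}{7 + 177 + 1505 + 38055} + 12057\right) \left(- \frac{119103}{4}\right) = \left(- \frac{177}{39744} + 12057\right) \left(- \frac{119103}{4}\right) = \left(\left(-177\right) \frac{1}{39744} + 12057\right) \left(- \frac{119103}{4}\right) = \left(- \frac{59}{13248} + 12057\right) \left(- \frac{119103}{4}\right) = \frac{159731077}{13248} \left(- \frac{119103}{4}\right) = - \frac{6341483487977}{17664}$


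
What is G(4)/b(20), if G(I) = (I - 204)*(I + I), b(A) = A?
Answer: -80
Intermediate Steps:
G(I) = 2*I*(-204 + I) (G(I) = (-204 + I)*(2*I) = 2*I*(-204 + I))
G(4)/b(20) = (2*4*(-204 + 4))/20 = (2*4*(-200))*(1/20) = -1600*1/20 = -80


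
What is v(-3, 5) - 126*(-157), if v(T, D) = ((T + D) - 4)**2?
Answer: 19786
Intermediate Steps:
v(T, D) = (-4 + D + T)**2 (v(T, D) = ((D + T) - 4)**2 = (-4 + D + T)**2)
v(-3, 5) - 126*(-157) = (-4 + 5 - 3)**2 - 126*(-157) = (-2)**2 + 19782 = 4 + 19782 = 19786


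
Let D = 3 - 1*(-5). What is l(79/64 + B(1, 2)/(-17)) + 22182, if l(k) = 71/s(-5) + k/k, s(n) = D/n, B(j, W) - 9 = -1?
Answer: 177109/8 ≈ 22139.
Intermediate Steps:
D = 8 (D = 3 + 5 = 8)
B(j, W) = 8 (B(j, W) = 9 - 1 = 8)
s(n) = 8/n
l(k) = -347/8 (l(k) = 71/((8/(-5))) + k/k = 71/((8*(-⅕))) + 1 = 71/(-8/5) + 1 = 71*(-5/8) + 1 = -355/8 + 1 = -347/8)
l(79/64 + B(1, 2)/(-17)) + 22182 = -347/8 + 22182 = 177109/8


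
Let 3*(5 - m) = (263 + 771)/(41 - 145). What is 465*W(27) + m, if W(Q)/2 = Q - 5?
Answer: 3193057/156 ≈ 20468.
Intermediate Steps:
W(Q) = -10 + 2*Q (W(Q) = 2*(Q - 5) = 2*(-5 + Q) = -10 + 2*Q)
m = 1297/156 (m = 5 - (263 + 771)/(3*(41 - 145)) = 5 - 1034/(3*(-104)) = 5 - 1034*(-1)/(3*104) = 5 - 1/3*(-517/52) = 5 + 517/156 = 1297/156 ≈ 8.3141)
465*W(27) + m = 465*(-10 + 2*27) + 1297/156 = 465*(-10 + 54) + 1297/156 = 465*44 + 1297/156 = 20460 + 1297/156 = 3193057/156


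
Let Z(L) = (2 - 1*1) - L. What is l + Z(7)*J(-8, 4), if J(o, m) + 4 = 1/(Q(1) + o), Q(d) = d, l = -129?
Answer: -729/7 ≈ -104.14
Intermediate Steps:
J(o, m) = -4 + 1/(1 + o)
Z(L) = 1 - L (Z(L) = (2 - 1) - L = 1 - L)
l + Z(7)*J(-8, 4) = -129 + (1 - 1*7)*((-3 - 4*(-8))/(1 - 8)) = -129 + (1 - 7)*((-3 + 32)/(-7)) = -129 - (-6)*29/7 = -129 - 6*(-29/7) = -129 + 174/7 = -729/7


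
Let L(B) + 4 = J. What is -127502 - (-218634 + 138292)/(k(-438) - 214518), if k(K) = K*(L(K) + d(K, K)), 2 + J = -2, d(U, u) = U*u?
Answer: -5370300511357/42119343 ≈ -1.2750e+5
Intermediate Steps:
J = -4 (J = -2 - 2 = -4)
L(B) = -8 (L(B) = -4 - 4 = -8)
k(K) = K*(-8 + K²) (k(K) = K*(-8 + K*K) = K*(-8 + K²))
-127502 - (-218634 + 138292)/(k(-438) - 214518) = -127502 - (-218634 + 138292)/(-438*(-8 + (-438)²) - 214518) = -127502 - (-80342)/(-438*(-8 + 191844) - 214518) = -127502 - (-80342)/(-438*191836 - 214518) = -127502 - (-80342)/(-84024168 - 214518) = -127502 - (-80342)/(-84238686) = -127502 - (-80342)*(-1)/84238686 = -127502 - 1*40171/42119343 = -127502 - 40171/42119343 = -5370300511357/42119343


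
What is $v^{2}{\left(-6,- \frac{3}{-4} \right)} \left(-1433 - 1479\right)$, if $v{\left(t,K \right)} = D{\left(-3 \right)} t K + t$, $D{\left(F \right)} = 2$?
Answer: $-655200$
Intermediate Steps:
$v{\left(t,K \right)} = t + 2 K t$ ($v{\left(t,K \right)} = 2 t K + t = 2 K t + t = t + 2 K t$)
$v^{2}{\left(-6,- \frac{3}{-4} \right)} \left(-1433 - 1479\right) = \left(- 6 \left(1 + 2 \left(- \frac{3}{-4}\right)\right)\right)^{2} \left(-1433 - 1479\right) = \left(- 6 \left(1 + 2 \left(\left(-3\right) \left(- \frac{1}{4}\right)\right)\right)\right)^{2} \left(-2912\right) = \left(- 6 \left(1 + 2 \cdot \frac{3}{4}\right)\right)^{2} \left(-2912\right) = \left(- 6 \left(1 + \frac{3}{2}\right)\right)^{2} \left(-2912\right) = \left(\left(-6\right) \frac{5}{2}\right)^{2} \left(-2912\right) = \left(-15\right)^{2} \left(-2912\right) = 225 \left(-2912\right) = -655200$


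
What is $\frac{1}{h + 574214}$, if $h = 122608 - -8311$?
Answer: $\frac{1}{705133} \approx 1.4182 \cdot 10^{-6}$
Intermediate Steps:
$h = 130919$ ($h = 122608 + 8311 = 130919$)
$\frac{1}{h + 574214} = \frac{1}{130919 + 574214} = \frac{1}{705133}$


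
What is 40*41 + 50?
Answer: 1690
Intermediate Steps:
40*41 + 50 = 1640 + 50 = 1690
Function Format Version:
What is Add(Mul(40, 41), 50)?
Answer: 1690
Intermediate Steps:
Add(Mul(40, 41), 50) = Add(1640, 50) = 1690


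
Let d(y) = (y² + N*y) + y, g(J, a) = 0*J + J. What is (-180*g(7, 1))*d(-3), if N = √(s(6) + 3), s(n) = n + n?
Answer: -7560 + 3780*√15 ≈ 7079.9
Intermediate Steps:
s(n) = 2*n
g(J, a) = J (g(J, a) = 0 + J = J)
N = √15 (N = √(2*6 + 3) = √(12 + 3) = √15 ≈ 3.8730)
d(y) = y + y² + y*√15 (d(y) = (y² + √15*y) + y = (y² + y*√15) + y = y + y² + y*√15)
(-180*g(7, 1))*d(-3) = (-180*7)*(-3*(1 - 3 + √15)) = -(-3780)*(-2 + √15) = -1260*(6 - 3*√15) = -7560 + 3780*√15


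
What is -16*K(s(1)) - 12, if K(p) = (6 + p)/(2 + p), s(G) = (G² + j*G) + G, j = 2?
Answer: -116/3 ≈ -38.667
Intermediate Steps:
s(G) = G² + 3*G (s(G) = (G² + 2*G) + G = G² + 3*G)
K(p) = (6 + p)/(2 + p)
-16*K(s(1)) - 12 = -16*(6 + 1*(3 + 1))/(2 + 1*(3 + 1)) - 12 = -16*(6 + 1*4)/(2 + 1*4) - 12 = -16*(6 + 4)/(2 + 4) - 12 = -16*10/6 - 12 = -8*10/3 - 12 = -16*5/3 - 12 = -80/3 - 12 = -116/3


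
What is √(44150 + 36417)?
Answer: √80567 ≈ 283.84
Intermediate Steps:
√(44150 + 36417) = √80567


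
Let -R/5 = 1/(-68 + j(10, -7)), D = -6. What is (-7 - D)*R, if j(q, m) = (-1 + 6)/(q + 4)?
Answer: -70/947 ≈ -0.073918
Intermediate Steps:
j(q, m) = 5/(4 + q)
R = 70/947 (R = -5/(-68 + 5/(4 + 10)) = -5/(-68 + 5/14) = -5/(-947/14) = -5*(-14/947) = 70/947 ≈ 0.073918)
(-7 - D)*R = (-7 - 1*(-6))*(70/947) = (-7 + 6)*(70/947) = -1*70/947 = -70/947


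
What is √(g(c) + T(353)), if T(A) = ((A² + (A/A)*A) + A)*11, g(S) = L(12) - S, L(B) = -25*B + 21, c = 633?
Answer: √1377553 ≈ 1173.7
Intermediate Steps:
L(B) = 21 - 25*B
g(S) = -279 - S (g(S) = (21 - 25*12) - S = (21 - 300) - S = -279 - S)
T(A) = 11*A² + 22*A (T(A) = ((A² + 1*A) + A)*11 = ((A² + A) + A)*11 = ((A + A²) + A)*11 = (A² + 2*A)*11 = 11*A² + 22*A)
√(g(c) + T(353)) = √((-279 - 1*633) + 11*353*(2 + 353)) = √((-279 - 633) + 11*353*355) = √(-912 + 1378465) = √1377553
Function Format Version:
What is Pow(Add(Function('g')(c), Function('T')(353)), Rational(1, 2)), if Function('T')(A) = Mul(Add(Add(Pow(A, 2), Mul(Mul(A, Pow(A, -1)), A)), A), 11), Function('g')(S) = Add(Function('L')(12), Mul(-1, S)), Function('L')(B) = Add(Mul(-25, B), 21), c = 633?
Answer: Pow(1377553, Rational(1, 2)) ≈ 1173.7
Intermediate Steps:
Function('L')(B) = Add(21, Mul(-25, B))
Function('g')(S) = Add(-279, Mul(-1, S)) (Function('g')(S) = Add(Add(21, Mul(-25, 12)), Mul(-1, S)) = Add(Add(21, -300), Mul(-1, S)) = Add(-279, Mul(-1, S)))
Function('T')(A) = Add(Mul(11, Pow(A, 2)), Mul(22, A)) (Function('T')(A) = Mul(Add(Add(Pow(A, 2), Mul(1, A)), A), 11) = Mul(Add(Add(Pow(A, 2), A), A), 11) = Mul(Add(Add(A, Pow(A, 2)), A), 11) = Mul(Add(Pow(A, 2), Mul(2, A)), 11) = Add(Mul(11, Pow(A, 2)), Mul(22, A)))
Pow(Add(Function('g')(c), Function('T')(353)), Rational(1, 2)) = Pow(Add(Add(-279, Mul(-1, 633)), Mul(11, 353, Add(2, 353))), Rational(1, 2)) = Pow(Add(Add(-279, -633), Mul(11, 353, 355)), Rational(1, 2)) = Pow(Add(-912, 1378465), Rational(1, 2)) = Pow(1377553, Rational(1, 2))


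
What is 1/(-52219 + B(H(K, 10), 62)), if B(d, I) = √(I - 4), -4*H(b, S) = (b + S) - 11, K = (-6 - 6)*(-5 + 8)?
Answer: -52219/2726823903 - √58/2726823903 ≈ -1.9153e-5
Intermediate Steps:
K = -36 (K = -12*3 = -36)
H(b, S) = 11/4 - S/4 - b/4 (H(b, S) = -((b + S) - 11)/4 = -((S + b) - 11)/4 = -(-11 + S + b)/4 = 11/4 - S/4 - b/4)
B(d, I) = √(-4 + I)
1/(-52219 + B(H(K, 10), 62)) = 1/(-52219 + √(-4 + 62)) = 1/(-52219 + √58)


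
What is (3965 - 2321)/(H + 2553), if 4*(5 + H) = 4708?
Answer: 1644/3725 ≈ 0.44134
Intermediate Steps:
H = 1172 (H = -5 + (1/4)*4708 = -5 + 1177 = 1172)
(3965 - 2321)/(H + 2553) = (3965 - 2321)/(1172 + 2553) = 1644/3725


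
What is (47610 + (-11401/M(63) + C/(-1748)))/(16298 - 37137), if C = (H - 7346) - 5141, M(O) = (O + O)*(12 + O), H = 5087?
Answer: -196625136763/86057776350 ≈ -2.2848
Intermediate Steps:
M(O) = 2*O*(12 + O) (M(O) = (2*O)*(12 + O) = 2*O*(12 + O))
C = -7400 (C = (5087 - 7346) - 5141 = -2259 - 5141 = -7400)
(47610 + (-11401/M(63) + C/(-1748)))/(16298 - 37137) = (47610 + (-11401*1/(126*(12 + 63)) - 7400/(-1748)))/(16298 - 37137) = (47610 + (-11401/(2*63*75) - 7400*(-1/1748)))/(-20839) = (47610 + (-11401/9450 + 1850/437))*(-1/20839) = (47610 + 12500263/4129650)*(-1/20839) = (196625136763/4129650)*(-1/20839) = -196625136763/86057776350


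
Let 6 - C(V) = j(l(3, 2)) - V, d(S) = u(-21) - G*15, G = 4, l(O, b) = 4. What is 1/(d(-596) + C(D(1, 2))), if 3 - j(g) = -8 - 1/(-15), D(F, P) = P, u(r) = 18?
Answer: -15/674 ≈ -0.022255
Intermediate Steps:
j(g) = 164/15 (j(g) = 3 - (-8 - 1/(-15)) = 3 - (-8 - 1*(-1/15)) = 3 - (-8 + 1/15) = 3 - 1*(-119/15) = 3 + 119/15 = 164/15)
d(S) = -42 (d(S) = 18 - 4*15 = 18 - 1*60 = 18 - 60 = -42)
C(V) = -74/15 + V (C(V) = 6 - (164/15 - V) = 6 + (-164/15 + V) = -74/15 + V)
1/(d(-596) + C(D(1, 2))) = 1/(-42 + (-74/15 + 2)) = 1/(-42 - 44/15) = 1/(-674/15) = -15/674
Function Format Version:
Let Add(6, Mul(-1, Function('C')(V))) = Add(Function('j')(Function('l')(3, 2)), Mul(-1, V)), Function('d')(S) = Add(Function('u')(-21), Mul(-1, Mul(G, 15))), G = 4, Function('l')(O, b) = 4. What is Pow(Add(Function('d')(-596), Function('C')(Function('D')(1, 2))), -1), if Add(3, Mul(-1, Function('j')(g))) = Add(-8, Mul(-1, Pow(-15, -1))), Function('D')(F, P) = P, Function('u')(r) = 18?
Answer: Rational(-15, 674) ≈ -0.022255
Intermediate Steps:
Function('j')(g) = Rational(164, 15) (Function('j')(g) = Add(3, Mul(-1, Add(-8, Mul(-1, Pow(-15, -1))))) = Add(3, Mul(-1, Add(-8, Mul(-1, Rational(-1, 15))))) = Add(3, Mul(-1, Add(-8, Rational(1, 15)))) = Add(3, Mul(-1, Rational(-119, 15))) = Add(3, Rational(119, 15)) = Rational(164, 15))
Function('d')(S) = -42 (Function('d')(S) = Add(18, Mul(-1, Mul(4, 15))) = Add(18, Mul(-1, 60)) = Add(18, -60) = -42)
Function('C')(V) = Add(Rational(-74, 15), V) (Function('C')(V) = Add(6, Mul(-1, Add(Rational(164, 15), Mul(-1, V)))) = Add(6, Add(Rational(-164, 15), V)) = Add(Rational(-74, 15), V))
Pow(Add(Function('d')(-596), Function('C')(Function('D')(1, 2))), -1) = Pow(Add(-42, Add(Rational(-74, 15), 2)), -1) = Pow(Add(-42, Rational(-44, 15)), -1) = Pow(Rational(-674, 15), -1) = Rational(-15, 674)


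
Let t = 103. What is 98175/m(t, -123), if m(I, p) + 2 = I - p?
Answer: 14025/32 ≈ 438.28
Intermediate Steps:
m(I, p) = -2 + I - p (m(I, p) = -2 + (I - p) = -2 + I - p)
98175/m(t, -123) = 98175/(-2 + 103 - 1*(-123)) = 98175/(-2 + 103 + 123) = 98175/224 = 98175*(1/224) = 14025/32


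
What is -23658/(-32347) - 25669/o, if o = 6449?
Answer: -677744701/208605803 ≈ -3.2489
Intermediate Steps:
-23658/(-32347) - 25669/o = -23658/(-32347) - 25669/6449 = -23658*(-1/32347) - 25669*1/6449 = 23658/32347 - 25669/6449 = -677744701/208605803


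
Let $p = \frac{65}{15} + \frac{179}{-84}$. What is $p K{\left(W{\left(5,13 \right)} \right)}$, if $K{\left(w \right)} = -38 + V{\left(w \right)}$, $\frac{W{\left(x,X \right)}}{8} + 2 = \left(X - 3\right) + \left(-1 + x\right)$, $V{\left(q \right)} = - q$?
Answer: $- \frac{12395}{42} \approx -295.12$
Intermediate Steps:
$p = \frac{185}{84}$ ($p = 65 \cdot \frac{1}{15} + 179 \left(- \frac{1}{84}\right) = \frac{13}{3} - \frac{179}{84} = \frac{185}{84} \approx 2.2024$)
$W{\left(x,X \right)} = -48 + 8 X + 8 x$ ($W{\left(x,X \right)} = -16 + 8 \left(\left(X - 3\right) + \left(-1 + x\right)\right) = -16 + 8 \left(\left(-3 + X\right) + \left(-1 + x\right)\right) = -16 + 8 \left(-4 + X + x\right) = -16 + \left(-32 + 8 X + 8 x\right) = -48 + 8 X + 8 x$)
$K{\left(w \right)} = -38 - w$
$p K{\left(W{\left(5,13 \right)} \right)} = \frac{185 \left(-38 - \left(-48 + 8 \cdot 13 + 8 \cdot 5\right)\right)}{84} = \frac{185 \left(-38 - \left(-48 + 104 + 40\right)\right)}{84} = \frac{185 \left(-38 - 96\right)}{84} = \frac{185}{84} \left(-134\right) = - \frac{12395}{42}$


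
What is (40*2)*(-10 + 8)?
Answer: -160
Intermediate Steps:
(40*2)*(-10 + 8) = 80*(-2) = -160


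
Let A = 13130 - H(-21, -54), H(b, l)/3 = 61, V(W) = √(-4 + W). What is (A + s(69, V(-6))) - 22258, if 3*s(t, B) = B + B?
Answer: -9311 + 2*I*√10/3 ≈ -9311.0 + 2.1082*I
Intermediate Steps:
H(b, l) = 183 (H(b, l) = 3*61 = 183)
s(t, B) = 2*B/3 (s(t, B) = (B + B)/3 = (2*B)/3 = 2*B/3)
A = 12947 (A = 13130 - 1*183 = 13130 - 183 = 12947)
(A + s(69, V(-6))) - 22258 = (12947 + 2*√(-4 - 6)/3) - 22258 = (12947 + 2*√(-10)/3) - 22258 = (12947 + 2*(I*√10)/3) - 22258 = (12947 + 2*I*√10/3) - 22258 = -9311 + 2*I*√10/3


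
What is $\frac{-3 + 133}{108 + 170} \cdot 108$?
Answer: $\frac{7020}{139} \approx 50.504$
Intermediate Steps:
$\frac{-3 + 133}{108 + 170} \cdot 108 = \frac{130}{278} \cdot 108 = 130 \cdot \frac{1}{278} \cdot 108 = \frac{65}{139} \cdot 108 = \frac{7020}{139}$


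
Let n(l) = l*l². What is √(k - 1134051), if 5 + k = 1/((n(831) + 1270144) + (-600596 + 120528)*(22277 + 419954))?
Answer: I*√50837264055489028112871102597/211725825373 ≈ 1064.9*I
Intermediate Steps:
n(l) = l³
k = -1058629126866/211725825373 (k = -5 + 1/((831³ + 1270144) + (-600596 + 120528)*(22277 + 419954)) = -5 + 1/((573856191 + 1270144) - 480068*442231) = -5 + 1/(575126335 - 212300951708) = -5 + 1/(-211725825373) = -5 - 1/211725825373 = -1058629126866/211725825373 ≈ -5.0000)
√(k - 1134051) = √(-1058629126866/211725825373 - 1134051) = √(-240108942619202889/211725825373) = I*√50837264055489028112871102597/211725825373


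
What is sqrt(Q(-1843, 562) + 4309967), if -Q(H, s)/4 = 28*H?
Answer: sqrt(4516383) ≈ 2125.2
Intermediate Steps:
Q(H, s) = -112*H
sqrt(Q(-1843, 562) + 4309967) = sqrt(-112*(-1843) + 4309967) = sqrt(206416 + 4309967) = sqrt(4516383)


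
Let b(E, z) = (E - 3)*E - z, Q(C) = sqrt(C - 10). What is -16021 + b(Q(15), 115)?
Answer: -16131 - 3*sqrt(5) ≈ -16138.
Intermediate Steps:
Q(C) = sqrt(-10 + C)
b(E, z) = -z + E*(-3 + E) (b(E, z) = (-3 + E)*E - z = E*(-3 + E) - z = -z + E*(-3 + E))
-16021 + b(Q(15), 115) = -16021 + ((sqrt(-10 + 15))**2 - 1*115 - 3*sqrt(-10 + 15)) = -16021 + ((sqrt(5))**2 - 115 - 3*sqrt(5)) = -16021 + (5 - 115 - 3*sqrt(5)) = -16021 + (-110 - 3*sqrt(5)) = -16131 - 3*sqrt(5)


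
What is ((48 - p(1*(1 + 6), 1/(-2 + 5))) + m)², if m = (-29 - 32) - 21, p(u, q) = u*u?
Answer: 6889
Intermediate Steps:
p(u, q) = u²
m = -82 (m = -61 - 21 = -82)
((48 - p(1*(1 + 6), 1/(-2 + 5))) + m)² = ((48 - (1*(1 + 6))²) - 82)² = ((48 - (1*7)²) - 82)² = ((48 - 1*7²) - 82)² = ((48 - 1*49) - 82)² = ((48 - 49) - 82)² = (-1 - 82)² = (-83)² = 6889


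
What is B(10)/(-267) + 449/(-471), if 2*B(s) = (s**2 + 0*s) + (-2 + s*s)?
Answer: -55504/41919 ≈ -1.3241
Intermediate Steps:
B(s) = -1 + s**2 (B(s) = ((s**2 + 0*s) + (-2 + s*s))/2 = ((s**2 + 0) + (-2 + s**2))/2 = (s**2 + (-2 + s**2))/2 = (-2 + 2*s**2)/2 = -1 + s**2)
B(10)/(-267) + 449/(-471) = (-1 + 10**2)/(-267) + 449/(-471) = (-1 + 100)*(-1/267) + 449*(-1/471) = 99*(-1/267) - 449/471 = -33/89 - 449/471 = -55504/41919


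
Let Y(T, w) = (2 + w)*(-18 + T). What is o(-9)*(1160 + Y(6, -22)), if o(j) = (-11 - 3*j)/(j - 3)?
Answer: -5600/3 ≈ -1866.7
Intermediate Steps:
Y(T, w) = (-18 + T)*(2 + w)
o(j) = (-11 - 3*j)/(-3 + j)
o(-9)*(1160 + Y(6, -22)) = ((-11 - 3*(-9))/(-3 - 9))*(1160 + (-36 - 18*(-22) + 2*6 + 6*(-22))) = ((-11 + 27)/(-12))*(1160 + (-36 + 396 + 12 - 132)) = (-1/12*16)*(1160 + 240) = -4/3*1400 = -5600/3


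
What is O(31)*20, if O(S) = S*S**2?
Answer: 595820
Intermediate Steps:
O(S) = S**3
O(31)*20 = 31**3*20 = 29791*20 = 595820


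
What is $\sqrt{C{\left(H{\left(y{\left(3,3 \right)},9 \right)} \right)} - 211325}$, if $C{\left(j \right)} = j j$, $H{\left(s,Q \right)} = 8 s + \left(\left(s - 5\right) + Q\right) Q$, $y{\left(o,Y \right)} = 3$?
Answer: $2 i \sqrt{50939} \approx 451.39 i$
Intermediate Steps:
$H{\left(s,Q \right)} = 8 s + Q \left(-5 + Q + s\right)$ ($H{\left(s,Q \right)} = 8 s + \left(\left(-5 + s\right) + Q\right) Q = 8 s + \left(-5 + Q + s\right) Q = 8 s + Q \left(-5 + Q + s\right)$)
$C{\left(j \right)} = j^{2}$
$\sqrt{C{\left(H{\left(y{\left(3,3 \right)},9 \right)} \right)} - 211325} = \sqrt{\left(9^{2} - 45 + 8 \cdot 3 + 9 \cdot 3\right)^{2} - 211325} = \sqrt{\left(81 - 45 + 24 + 27\right)^{2} - 211325} = \sqrt{87^{2} - 211325} = \sqrt{7569 - 211325} = \sqrt{-203756} = 2 i \sqrt{50939}$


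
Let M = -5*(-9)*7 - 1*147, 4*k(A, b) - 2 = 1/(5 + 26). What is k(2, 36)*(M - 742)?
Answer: -18081/62 ≈ -291.63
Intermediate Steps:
k(A, b) = 63/124 (k(A, b) = 1/2 + 1/(4*(5 + 26)) = 1/2 + (1/4)/31 = 1/2 + (1/4)*(1/31) = 1/2 + 1/124 = 63/124)
M = 168 (M = 45*7 - 147 = 315 - 147 = 168)
k(2, 36)*(M - 742) = 63*(168 - 742)/124 = (63/124)*(-574) = -18081/62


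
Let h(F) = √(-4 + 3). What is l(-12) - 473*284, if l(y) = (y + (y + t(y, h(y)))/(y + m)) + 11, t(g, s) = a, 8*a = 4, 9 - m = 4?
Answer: -1880639/14 ≈ -1.3433e+5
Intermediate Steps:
m = 5 (m = 9 - 1*4 = 9 - 4 = 5)
h(F) = I (h(F) = √(-1) = I)
a = ½ (a = (⅛)*4 = ½ ≈ 0.50000)
t(g, s) = ½
l(y) = 11 + y + (½ + y)/(5 + y) (l(y) = (y + (y + ½)/(y + 5)) + 11 = (y + (½ + y)/(5 + y)) + 11 = 11 + y + (½ + y)/(5 + y))
l(-12) - 473*284 = (111/2 + (-12)² + 17*(-12))/(5 - 12) - 473*284 = (111/2 + 144 - 204)/(-7) - 134332 = -⅐*(-9/2) - 134332 = 9/14 - 134332 = -1880639/14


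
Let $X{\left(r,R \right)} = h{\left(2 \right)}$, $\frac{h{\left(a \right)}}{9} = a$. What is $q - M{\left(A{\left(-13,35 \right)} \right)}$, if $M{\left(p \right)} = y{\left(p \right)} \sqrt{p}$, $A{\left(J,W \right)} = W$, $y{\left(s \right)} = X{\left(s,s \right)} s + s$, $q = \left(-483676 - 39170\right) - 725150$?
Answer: $-1247996 - 665 \sqrt{35} \approx -1.2519 \cdot 10^{6}$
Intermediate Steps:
$h{\left(a \right)} = 9 a$
$X{\left(r,R \right)} = 18$ ($X{\left(r,R \right)} = 9 \cdot 2 = 18$)
$q = -1247996$ ($q = -522846 - 725150 = -1247996$)
$y{\left(s \right)} = 19 s$ ($y{\left(s \right)} = 18 s + s = 19 s$)
$M{\left(p \right)} = 19 p^{\frac{3}{2}}$ ($M{\left(p \right)} = 19 p \sqrt{p} = 19 p^{\frac{3}{2}}$)
$q - M{\left(A{\left(-13,35 \right)} \right)} = -1247996 - 19 \cdot 35^{\frac{3}{2}} = -1247996 - 19 \cdot 35 \sqrt{35} = -1247996 - 665 \sqrt{35}$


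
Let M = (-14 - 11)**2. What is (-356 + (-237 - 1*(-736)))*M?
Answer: 89375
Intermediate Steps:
M = 625 (M = (-25)**2 = 625)
(-356 + (-237 - 1*(-736)))*M = (-356 + (-237 - 1*(-736)))*625 = (-356 + (-237 + 736))*625 = (-356 + 499)*625 = 143*625 = 89375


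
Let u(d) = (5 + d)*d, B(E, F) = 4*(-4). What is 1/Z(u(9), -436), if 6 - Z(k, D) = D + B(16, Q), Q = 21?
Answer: 1/458 ≈ 0.0021834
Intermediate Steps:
B(E, F) = -16
u(d) = d*(5 + d)
Z(k, D) = 22 - D (Z(k, D) = 6 - (D - 16) = 6 - (-16 + D) = 6 + (16 - D) = 22 - D)
1/Z(u(9), -436) = 1/(22 - 1*(-436)) = 1/(22 + 436) = 1/458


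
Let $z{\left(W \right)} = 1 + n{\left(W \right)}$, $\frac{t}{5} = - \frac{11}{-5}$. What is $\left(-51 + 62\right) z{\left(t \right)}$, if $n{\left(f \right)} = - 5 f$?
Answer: $-594$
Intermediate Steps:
$t = 11$ ($t = 5 \left(- \frac{11}{-5}\right) = 5 \left(\left(-11\right) \left(- \frac{1}{5}\right)\right) = 5 \cdot \frac{11}{5} = 11$)
$z{\left(W \right)} = 1 - 5 W$
$\left(-51 + 62\right) z{\left(t \right)} = \left(-51 + 62\right) \left(1 - 55\right) = 11 \left(1 - 55\right) = 11 \left(-54\right) = -594$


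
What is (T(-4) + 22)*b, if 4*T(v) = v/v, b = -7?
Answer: -623/4 ≈ -155.75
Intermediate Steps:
T(v) = ¼ (T(v) = (v/v)/4 = (¼)*1 = ¼)
(T(-4) + 22)*b = (¼ + 22)*(-7) = (89/4)*(-7) = -623/4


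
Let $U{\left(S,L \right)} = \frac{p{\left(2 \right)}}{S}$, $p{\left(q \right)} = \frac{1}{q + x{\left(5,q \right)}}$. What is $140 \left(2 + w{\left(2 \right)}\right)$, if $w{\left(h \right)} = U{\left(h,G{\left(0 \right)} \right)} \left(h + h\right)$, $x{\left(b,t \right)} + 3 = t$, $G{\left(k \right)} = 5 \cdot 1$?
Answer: $560$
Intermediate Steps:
$G{\left(k \right)} = 5$
$x{\left(b,t \right)} = -3 + t$
$p{\left(q \right)} = \frac{1}{-3 + 2 q}$ ($p{\left(q \right)} = \frac{1}{q + \left(-3 + q\right)} = \frac{1}{-3 + 2 q}$)
$U{\left(S,L \right)} = \frac{1}{S}$ ($U{\left(S,L \right)} = \frac{1}{\left(-3 + 2 \cdot 2\right) S} = \frac{1}{\left(-3 + 4\right) S} = \frac{1}{1 S} = 1 \frac{1}{S} = \frac{1}{S}$)
$w{\left(h \right)} = 2$ ($w{\left(h \right)} = \frac{h + h}{h} = \frac{2 h}{h} = 2$)
$140 \left(2 + w{\left(2 \right)}\right) = 140 \left(2 + 2\right) = 140 \cdot 4 = 560$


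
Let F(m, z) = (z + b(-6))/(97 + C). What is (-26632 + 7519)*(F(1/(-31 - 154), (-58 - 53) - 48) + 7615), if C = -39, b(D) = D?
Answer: -8438485065/58 ≈ -1.4549e+8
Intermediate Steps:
F(m, z) = -3/29 + z/58 (F(m, z) = (z - 6)/(97 - 39) = (-6 + z)/58 = (-6 + z)*(1/58) = -3/29 + z/58)
(-26632 + 7519)*(F(1/(-31 - 154), (-58 - 53) - 48) + 7615) = (-26632 + 7519)*((-3/29 + ((-58 - 53) - 48)/58) + 7615) = -19113*((-3/29 + (-111 - 48)/58) + 7615) = -19113*((-3/29 + (1/58)*(-159)) + 7615) = -19113*((-3/29 - 159/58) + 7615) = -19113*(-165/58 + 7615) = -19113*441505/58 = -8438485065/58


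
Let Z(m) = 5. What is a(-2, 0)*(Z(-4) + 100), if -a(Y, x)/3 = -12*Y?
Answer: -7560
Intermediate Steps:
a(Y, x) = 36*Y (a(Y, x) = -(-36)*Y = 36*Y)
a(-2, 0)*(Z(-4) + 100) = (36*(-2))*(5 + 100) = -72*105 = -7560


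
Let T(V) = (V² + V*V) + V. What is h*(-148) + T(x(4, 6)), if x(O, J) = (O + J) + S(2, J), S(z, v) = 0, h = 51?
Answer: -7338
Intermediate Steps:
x(O, J) = J + O (x(O, J) = (O + J) + 0 = (J + O) + 0 = J + O)
T(V) = V + 2*V² (T(V) = (V² + V²) + V = 2*V² + V = V + 2*V²)
h*(-148) + T(x(4, 6)) = 51*(-148) + (6 + 4)*(1 + 2*(6 + 4)) = -7548 + 10*(1 + 2*10) = -7548 + 10*(1 + 20) = -7548 + 10*21 = -7548 + 210 = -7338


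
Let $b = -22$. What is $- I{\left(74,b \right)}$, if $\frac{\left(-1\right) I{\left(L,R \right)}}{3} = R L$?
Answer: $-4884$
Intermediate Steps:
$I{\left(L,R \right)} = - 3 L R$ ($I{\left(L,R \right)} = - 3 R L = - 3 L R$)
$- I{\left(74,b \right)} = - \left(-3\right) 74 \left(-22\right) = \left(-1\right) 4884 = -4884$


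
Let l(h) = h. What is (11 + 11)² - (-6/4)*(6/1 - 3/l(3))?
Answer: 983/2 ≈ 491.50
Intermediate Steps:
(11 + 11)² - (-6/4)*(6/1 - 3/l(3)) = (11 + 11)² - (-6/4)*(6/1 - 3/3) = 22² - (-6*¼)*(6*1 - 3*⅓) = 484 - (-3)*(6 - 1)/2 = 484 - (-3)*5/2 = 484 - 1*(-15/2) = 484 + 15/2 = 983/2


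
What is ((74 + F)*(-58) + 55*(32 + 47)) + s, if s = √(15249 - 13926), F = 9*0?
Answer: 53 + 21*√3 ≈ 89.373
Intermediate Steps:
F = 0
s = 21*√3 (s = √1323 = 21*√3 ≈ 36.373)
((74 + F)*(-58) + 55*(32 + 47)) + s = ((74 + 0)*(-58) + 55*(32 + 47)) + 21*√3 = (74*(-58) + 55*79) + 21*√3 = (-4292 + 4345) + 21*√3 = 53 + 21*√3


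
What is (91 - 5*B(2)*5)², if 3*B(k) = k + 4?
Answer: 1681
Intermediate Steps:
B(k) = 4/3 + k/3 (B(k) = (k + 4)/3 = (4 + k)/3 = 4/3 + k/3)
(91 - 5*B(2)*5)² = (91 - 5*(4/3 + (⅓)*2)*5)² = (91 - 5*(4/3 + ⅔)*5)² = (91 - 5*2*5)² = (91 - 10*5)² = (91 - 50)² = 41² = 1681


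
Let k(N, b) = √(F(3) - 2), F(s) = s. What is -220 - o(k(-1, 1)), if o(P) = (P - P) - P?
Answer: -219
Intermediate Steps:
k(N, b) = 1 (k(N, b) = √(3 - 2) = √1 = 1)
o(P) = -P (o(P) = 0 - P = -P)
-220 - o(k(-1, 1)) = -220 - (-1) = -220 - 1*(-1) = -220 + 1 = -219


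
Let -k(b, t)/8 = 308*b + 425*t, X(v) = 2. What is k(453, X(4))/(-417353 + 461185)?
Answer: -140374/5479 ≈ -25.620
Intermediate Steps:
k(b, t) = -3400*t - 2464*b (k(b, t) = -8*(308*b + 425*t) = -3400*t - 2464*b)
k(453, X(4))/(-417353 + 461185) = (-3400*2 - 2464*453)/(-417353 + 461185) = (-6800 - 1116192)/43832 = -1122992*1/43832 = -140374/5479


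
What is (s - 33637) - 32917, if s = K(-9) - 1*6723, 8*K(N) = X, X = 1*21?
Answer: -586195/8 ≈ -73274.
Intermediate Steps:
X = 21
K(N) = 21/8 (K(N) = (⅛)*21 = 21/8)
s = -53763/8 (s = 21/8 - 1*6723 = 21/8 - 6723 = -53763/8 ≈ -6720.4)
(s - 33637) - 32917 = (-53763/8 - 33637) - 32917 = -322859/8 - 32917 = -586195/8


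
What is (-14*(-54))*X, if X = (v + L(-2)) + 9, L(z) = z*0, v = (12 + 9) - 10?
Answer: 15120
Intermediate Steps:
v = 11 (v = 21 - 10 = 11)
L(z) = 0
X = 20 (X = (11 + 0) + 9 = 11 + 9 = 20)
(-14*(-54))*X = -14*(-54)*20 = 756*20 = 15120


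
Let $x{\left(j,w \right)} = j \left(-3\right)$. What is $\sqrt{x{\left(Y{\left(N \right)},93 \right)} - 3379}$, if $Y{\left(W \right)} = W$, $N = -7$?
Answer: $i \sqrt{3358} \approx 57.948 i$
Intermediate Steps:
$x{\left(j,w \right)} = - 3 j$
$\sqrt{x{\left(Y{\left(N \right)},93 \right)} - 3379} = \sqrt{\left(-3\right) \left(-7\right) - 3379} = \sqrt{21 - 3379} = \sqrt{-3358} = i \sqrt{3358}$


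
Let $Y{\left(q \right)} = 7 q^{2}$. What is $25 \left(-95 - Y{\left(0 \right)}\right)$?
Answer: $-2375$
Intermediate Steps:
$25 \left(-95 - Y{\left(0 \right)}\right) = 25 \left(-95 - 7 \cdot 0^{2}\right) = 25 \left(-95 - 7 \cdot 0\right) = 25 \left(-95 - 0\right) = 25 \left(-95 + 0\right) = 25 \left(-95\right) = -2375$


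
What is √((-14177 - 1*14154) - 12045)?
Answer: 14*I*√206 ≈ 200.94*I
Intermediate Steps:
√((-14177 - 1*14154) - 12045) = √((-14177 - 14154) - 12045) = √(-28331 - 12045) = √(-40376) = 14*I*√206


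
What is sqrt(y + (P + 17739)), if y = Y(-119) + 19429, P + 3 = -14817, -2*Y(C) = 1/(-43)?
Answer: sqrt(165285894)/86 ≈ 149.49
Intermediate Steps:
Y(C) = 1/86 (Y(C) = -1/2/(-43) = -1/2*(-1/43) = 1/86)
P = -14820 (P = -3 - 14817 = -14820)
y = 1670895/86 (y = 1/86 + 19429 = 1670895/86 ≈ 19429.)
sqrt(y + (P + 17739)) = sqrt(1670895/86 + (-14820 + 17739)) = sqrt(1670895/86 + 2919) = sqrt(1921929/86) = sqrt(165285894)/86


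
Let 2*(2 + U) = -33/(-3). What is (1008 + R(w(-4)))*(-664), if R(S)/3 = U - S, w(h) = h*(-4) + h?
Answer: -652380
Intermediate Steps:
w(h) = -3*h (w(h) = -4*h + h = -3*h)
U = 7/2 (U = -2 + (-33/(-3))/2 = -2 + (-33*(-⅓))/2 = -2 + (½)*11 = -2 + 11/2 = 7/2 ≈ 3.5000)
R(S) = 21/2 - 3*S (R(S) = 3*(7/2 - S) = 21/2 - 3*S)
(1008 + R(w(-4)))*(-664) = (1008 + (21/2 - (-9)*(-4)))*(-664) = (1008 + (21/2 - 3*12))*(-664) = (1008 + (21/2 - 36))*(-664) = (1008 - 51/2)*(-664) = (1965/2)*(-664) = -652380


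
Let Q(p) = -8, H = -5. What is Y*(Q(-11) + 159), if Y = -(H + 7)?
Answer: -302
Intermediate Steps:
Y = -2 (Y = -(-5 + 7) = -1*2 = -2)
Y*(Q(-11) + 159) = -2*(-8 + 159) = -2*151 = -302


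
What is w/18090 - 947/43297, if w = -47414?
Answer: -1035007594/391621365 ≈ -2.6429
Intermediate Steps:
w/18090 - 947/43297 = -47414/18090 - 947/43297 = -47414*1/18090 - 947*1/43297 = -23707/9045 - 947/43297 = -1035007594/391621365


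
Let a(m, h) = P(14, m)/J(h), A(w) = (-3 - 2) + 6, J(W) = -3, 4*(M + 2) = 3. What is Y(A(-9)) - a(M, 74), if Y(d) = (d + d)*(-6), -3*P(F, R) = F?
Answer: -122/9 ≈ -13.556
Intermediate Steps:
M = -5/4 (M = -2 + (¼)*3 = -2 + ¾ = -5/4 ≈ -1.2500)
P(F, R) = -F/3
A(w) = 1 (A(w) = -5 + 6 = 1)
Y(d) = -12*d (Y(d) = (2*d)*(-6) = -12*d)
a(m, h) = 14/9 (a(m, h) = -⅓*14/(-3) = -14/3*(-⅓) = 14/9)
Y(A(-9)) - a(M, 74) = -12*1 - 1*14/9 = -12 - 14/9 = -122/9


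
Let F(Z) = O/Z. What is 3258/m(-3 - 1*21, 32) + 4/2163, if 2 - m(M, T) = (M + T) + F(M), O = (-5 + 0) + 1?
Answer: -42282176/80031 ≈ -528.32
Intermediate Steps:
O = -4 (O = -5 + 1 = -4)
F(Z) = -4/Z
m(M, T) = 2 - M - T + 4/M (m(M, T) = 2 - ((M + T) - 4/M) = 2 - (M + T - 4/M) = 2 + (-M - T + 4/M) = 2 - M - T + 4/M)
3258/m(-3 - 1*21, 32) + 4/2163 = 3258/(2 - (-3 - 1*21) - 1*32 + 4/(-3 - 1*21)) + 4/2163 = 3258/(2 - (-3 - 21) - 32 + 4/(-3 - 21)) + 4*(1/2163) = 3258/(2 - 1*(-24) - 32 + 4/(-24)) + 4/2163 = 3258/(2 + 24 - 32 + 4*(-1/24)) + 4/2163 = 3258/(2 + 24 - 32 - ⅙) + 4/2163 = 3258/(-37/6) + 4/2163 = 3258*(-6/37) + 4/2163 = -19548/37 + 4/2163 = -42282176/80031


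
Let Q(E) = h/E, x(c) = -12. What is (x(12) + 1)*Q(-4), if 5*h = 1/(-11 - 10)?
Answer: -11/420 ≈ -0.026190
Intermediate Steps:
h = -1/105 (h = 1/(5*(-11 - 10)) = (⅕)/(-21) = (⅕)*(-1/21) = -1/105 ≈ -0.0095238)
Q(E) = -1/(105*E)
(x(12) + 1)*Q(-4) = (-12 + 1)*(-1/105/(-4)) = -(-11)*(-1)/(105*4) = -11*1/420 = -11/420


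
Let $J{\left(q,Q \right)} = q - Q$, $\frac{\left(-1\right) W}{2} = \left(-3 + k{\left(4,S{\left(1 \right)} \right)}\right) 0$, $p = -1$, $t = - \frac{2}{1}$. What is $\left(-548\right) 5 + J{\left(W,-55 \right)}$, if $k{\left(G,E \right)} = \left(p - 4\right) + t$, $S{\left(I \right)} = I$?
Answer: $-2685$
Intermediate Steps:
$t = -2$ ($t = \left(-2\right) 1 = -2$)
$k{\left(G,E \right)} = -7$ ($k{\left(G,E \right)} = \left(-1 - 4\right) - 2 = -5 - 2 = -7$)
$W = 0$ ($W = - 2 \left(-3 - 7\right) 0 = - 2 \left(\left(-10\right) 0\right) = \left(-2\right) 0 = 0$)
$\left(-548\right) 5 + J{\left(W,-55 \right)} = \left(-548\right) 5 + \left(0 - -55\right) = -2740 + \left(0 + 55\right) = -2740 + 55 = -2685$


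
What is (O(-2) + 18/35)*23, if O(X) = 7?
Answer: 6049/35 ≈ 172.83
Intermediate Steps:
(O(-2) + 18/35)*23 = (7 + 18/35)*23 = (263/35)*23 = 6049/35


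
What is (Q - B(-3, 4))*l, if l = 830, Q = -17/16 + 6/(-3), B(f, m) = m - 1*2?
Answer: -33615/8 ≈ -4201.9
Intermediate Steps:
B(f, m) = -2 + m (B(f, m) = m - 2 = -2 + m)
Q = -49/16 (Q = -17*1/16 + 6*(-1/3) = -17/16 - 2 = -49/16 ≈ -3.0625)
(Q - B(-3, 4))*l = (-49/16 - (-2 + 4))*830 = (-49/16 - 1*2)*830 = (-49/16 - 2)*830 = -81/16*830 = -33615/8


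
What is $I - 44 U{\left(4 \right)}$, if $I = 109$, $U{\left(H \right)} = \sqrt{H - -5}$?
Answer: $-23$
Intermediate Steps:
$U{\left(H \right)} = \sqrt{5 + H}$ ($U{\left(H \right)} = \sqrt{H + 5} = \sqrt{5 + H}$)
$I - 44 U{\left(4 \right)} = 109 - 44 \sqrt{5 + 4} = 109 - 44 \sqrt{9} = 109 - 132 = -23$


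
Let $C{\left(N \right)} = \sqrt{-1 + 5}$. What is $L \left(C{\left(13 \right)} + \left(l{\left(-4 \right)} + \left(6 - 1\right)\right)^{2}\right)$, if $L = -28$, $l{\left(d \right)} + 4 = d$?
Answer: $-308$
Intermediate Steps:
$l{\left(d \right)} = -4 + d$
$C{\left(N \right)} = 2$ ($C{\left(N \right)} = \sqrt{4} = 2$)
$L \left(C{\left(13 \right)} + \left(l{\left(-4 \right)} + \left(6 - 1\right)\right)^{2}\right) = - 28 \left(2 + \left(\left(-4 - 4\right) + \left(6 - 1\right)\right)^{2}\right) = - 28 \left(2 + \left(-8 + \left(6 - 1\right)\right)^{2}\right) = - 28 \left(2 + \left(-8 + 5\right)^{2}\right) = - 28 \left(2 + \left(-3\right)^{2}\right) = - 28 \left(2 + 9\right) = \left(-28\right) 11 = -308$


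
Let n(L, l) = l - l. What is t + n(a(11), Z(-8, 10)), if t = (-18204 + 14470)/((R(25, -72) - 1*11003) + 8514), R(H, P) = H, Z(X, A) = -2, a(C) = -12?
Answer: 1867/1232 ≈ 1.5154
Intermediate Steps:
n(L, l) = 0
t = 1867/1232 (t = (-18204 + 14470)/((25 - 1*11003) + 8514) = -3734/((25 - 11003) + 8514) = -3734/(-10978 + 8514) = -3734/(-2464) = -3734*(-1/2464) = 1867/1232 ≈ 1.5154)
t + n(a(11), Z(-8, 10)) = 1867/1232 + 0 = 1867/1232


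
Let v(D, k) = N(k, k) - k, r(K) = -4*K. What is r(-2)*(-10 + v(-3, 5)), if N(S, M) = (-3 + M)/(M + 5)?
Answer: -592/5 ≈ -118.40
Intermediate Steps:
N(S, M) = (-3 + M)/(5 + M)
v(D, k) = -k + (-3 + k)/(5 + k) (v(D, k) = (-3 + k)/(5 + k) - k = -k + (-3 + k)/(5 + k))
r(-2)*(-10 + v(-3, 5)) = (-4*(-2))*(-10 + (-3 + 5 - 1*5*(5 + 5))/(5 + 5)) = 8*(-10 + (-3 + 5 - 1*5*10)/10) = 8*(-10 + (-3 + 5 - 50)/10) = 8*(-10 + (⅒)*(-48)) = 8*(-10 - 24/5) = 8*(-74/5) = -592/5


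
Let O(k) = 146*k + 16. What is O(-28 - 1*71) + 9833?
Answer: -4605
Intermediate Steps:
O(k) = 16 + 146*k
O(-28 - 1*71) + 9833 = (16 + 146*(-28 - 1*71)) + 9833 = (16 + 146*(-28 - 71)) + 9833 = (16 + 146*(-99)) + 9833 = (16 - 14454) + 9833 = -14438 + 9833 = -4605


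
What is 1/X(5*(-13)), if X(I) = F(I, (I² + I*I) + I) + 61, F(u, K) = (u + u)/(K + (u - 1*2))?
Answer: 4159/253634 ≈ 0.016398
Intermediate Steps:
F(u, K) = 2*u/(-2 + K + u) (F(u, K) = (2*u)/(K + (u - 2)) = (2*u)/(K + (-2 + u)) = (2*u)/(-2 + K + u) = 2*u/(-2 + K + u))
X(I) = 61 + 2*I/(-2 + 2*I + 2*I²) (X(I) = 2*I/(-2 + ((I² + I*I) + I) + I) + 61 = 2*I/(-2 + ((I² + I²) + I) + I) + 61 = 2*I/(-2 + (2*I² + I) + I) + 61 = 2*I/(-2 + (I + 2*I²) + I) + 61 = 2*I/(-2 + 2*I + 2*I²) + 61 = 61 + 2*I/(-2 + 2*I + 2*I²))
1/X(5*(-13)) = 1/((-61 + 61*(5*(-13))² + 62*(5*(-13)))/(-1 + 5*(-13) + (5*(-13))²)) = 1/((-61 + 61*(-65)² + 62*(-65))/(-1 - 65 + (-65)²)) = 1/((-61 + 61*4225 - 4030)/(-1 - 65 + 4225)) = 1/((-61 + 257725 - 4030)/4159) = 1/((1/4159)*253634) = 1/(253634/4159) = 4159/253634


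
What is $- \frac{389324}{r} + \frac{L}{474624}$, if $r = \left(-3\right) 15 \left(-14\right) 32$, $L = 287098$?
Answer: $- \frac{155377273}{8305920} \approx -18.707$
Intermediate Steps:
$r = 20160$ ($r = \left(-45\right) \left(-14\right) 32 = 630 \cdot 32 = 20160$)
$- \frac{389324}{r} + \frac{L}{474624} = - \frac{389324}{20160} + \frac{287098}{474624} = \left(-389324\right) \frac{1}{20160} + 287098 \cdot \frac{1}{474624} = - \frac{97331}{5040} + \frac{143549}{237312} = - \frac{155377273}{8305920}$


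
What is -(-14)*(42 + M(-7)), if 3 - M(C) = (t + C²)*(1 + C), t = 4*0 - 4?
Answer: 4410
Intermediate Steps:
t = -4 (t = 0 - 4 = -4)
M(C) = 3 - (1 + C)*(-4 + C²) (M(C) = 3 - (-4 + C²)*(1 + C) = 3 - (1 + C)*(-4 + C²))
-(-14)*(42 + M(-7)) = -(-14)*(42 + (7 - 1*(-7)² - 1*(-7)³ + 4*(-7))) = -(-14)*(42 + (7 - 1*49 - 1*(-343) - 28)) = -(-14)*(42 + (7 - 49 + 343 - 28)) = -(-14)*(42 + 273) = -(-14)*315 = -1*(-4410) = 4410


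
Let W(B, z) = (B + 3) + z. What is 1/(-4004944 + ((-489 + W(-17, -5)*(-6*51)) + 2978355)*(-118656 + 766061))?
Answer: 1/1931645345456 ≈ 5.1769e-13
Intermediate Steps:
W(B, z) = 3 + B + z (W(B, z) = (3 + B) + z = 3 + B + z)
1/(-4004944 + ((-489 + W(-17, -5)*(-6*51)) + 2978355)*(-118656 + 766061)) = 1/(-4004944 + ((-489 + (3 - 17 - 5)*(-6*51)) + 2978355)*(-118656 + 766061)) = 1/(-4004944 + ((-489 - 19*(-306)) + 2978355)*647405) = 1/(-4004944 + ((-489 + 5814) + 2978355)*647405) = 1/(-4004944 + (5325 + 2978355)*647405) = 1/(-4004944 + 2983680*647405) = 1/(-4004944 + 1931649350400) = 1/1931645345456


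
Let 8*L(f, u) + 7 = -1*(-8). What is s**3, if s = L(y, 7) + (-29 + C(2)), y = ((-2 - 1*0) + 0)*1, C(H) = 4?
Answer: -7880599/512 ≈ -15392.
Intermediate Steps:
y = -2 (y = ((-2 + 0) + 0)*1 = (-2 + 0)*1 = -2*1 = -2)
L(f, u) = 1/8 (L(f, u) = -7/8 + (-1*(-8))/8 = -7/8 + (1/8)*8 = -7/8 + 1 = 1/8)
s = -199/8 (s = 1/8 + (-29 + 4) = 1/8 - 25 = -199/8 ≈ -24.875)
s**3 = (-199/8)**3 = -7880599/512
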